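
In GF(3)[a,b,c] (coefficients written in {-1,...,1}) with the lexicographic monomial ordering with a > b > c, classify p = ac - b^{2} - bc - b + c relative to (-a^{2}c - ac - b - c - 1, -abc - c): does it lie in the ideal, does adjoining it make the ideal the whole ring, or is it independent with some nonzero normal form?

First compute the reduced Gröbner basis of I by Buchberger's algorithm.
f_1 = -a^{2}c - ac - b - c - 1, LT = a^{2}c.
f_2 = -abc - c, LT = abc.

S(f_1,f_2): lcm = a^{2}bc. S = abc - ac + b^{2} + bc + b.
  reduce S modulo (f_1, f_2):
  remainder -ac + b^{2} + bc + b - c ≠ 0; add h_3 = -ac + b^{2} + bc + b - c to the basis.

S(f_1,h_3): lcm = a^{2}c. S = ab^{2} + abc + ab + b + c + 1.
  reduce S modulo (f_1, f_2, h_3):
  remainder ab^{2} + ab + b + 1 ≠ 0; add h_4 = ab^{2} + ab + b + 1 to the basis.

S(f_2,h_3): lcm = abc. S = b^{3} + b^{2}c + b^{2} - bc + c.
  reduce S modulo (f_1, f_2, h_3, h_4):
  remainder b^{3} + b^{2}c + b^{2} - bc + c ≠ 0; add h_5 = b^{3} + b^{2}c + b^{2} - bc + c to the basis.

The other S-polynomials (S(f_1,h_4), S(f_2,h_4), S(h_3,h_4), S(f_1,h_5), S(f_2,h_5), S(h_3,h_5), S(h_4,h_5)) all reduce to 0 modulo the current basis, so we have a Gröbner basis.
Inter-reduce: drop elements whose leading term is divisible by another's, tail-reduce, and make monic.
Reduced Gröbner basis: {ab^{2} + ab + b + 1, ac - b^{2} - bc - b + c, b^{3} + b^{2}c + b^{2} - bc + c}.
Label its elements g_1 = ab^{2} + ab + b + 1, g_2 = ac - b^{2} - bc - b + c, g_3 = b^{3} + b^{2}c + b^{2} - bc + c.

Reduce p = ac - b^{2} - bc - b + c modulo G:
  leading term ac: subtract (1)·g_2 from ac - b^{2} - bc - b + c → 0
  normal form = 0.
Since the normal form is 0, p ∈ I.

ac - b^{2} - bc - b + c lies in I (it reduces to 0).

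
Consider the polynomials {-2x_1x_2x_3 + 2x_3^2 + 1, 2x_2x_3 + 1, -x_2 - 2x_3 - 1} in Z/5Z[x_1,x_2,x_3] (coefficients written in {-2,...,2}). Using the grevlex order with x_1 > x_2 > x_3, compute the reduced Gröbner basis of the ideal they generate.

f_1 = -2x_1x_2x_3 + 2x_3^2 + 1, LT = x_1x_2x_3.
f_2 = 2x_2x_3 + 1, LT = x_2x_3.
f_3 = -x_2 - 2x_3 - 1, LT = x_2.

S(f_1,f_2): lcm = x_1x_2x_3. S = -x_3^2 + 2x_1 + 2.
  leading term x_3^2: no divisor's leading term divides it; move -x_3^2 to the remainder.
  leading term x_1: no divisor's leading term divides it; move 2x_1 to the remainder.
  leading term 1: no divisor's leading term divides it; move 2 to the remainder.
  remainder -x_3^2 + 2x_1 + 2 ≠ 0; add g_4 = -x_3^2 + 2x_1 + 2 to the basis.

S(f_1,f_3): lcm = x_1x_2x_3. S = -2x_1x_3^2 - x_1x_3 - x_3^2 + 2.
  leading term x_1x_3^2: subtract (2x_1)·g_4 from -2x_1x_3^2 - x_1x_3 - x_3^2 + 2 → x_1^2 - x_1x_3 - x_3^2 + x_1 + 2
  leading term x_1^2: no divisor's leading term divides it; move x_1^2 to the remainder.
  leading term x_1x_3: no divisor's leading term divides it; move -x_1x_3 to the remainder.
  leading term x_3^2: subtract (1)·g_4 from -x_3^2 + x_1 + 2 → -x_1
  leading term x_1: no divisor's leading term divides it; move -x_1 to the remainder.
  remainder x_1^2 - x_1x_3 - x_1 ≠ 0; add g_5 = x_1^2 - x_1x_3 - x_1 to the basis.

S(f_2,f_3): lcm = x_2x_3. S = -2x_3^2 - x_3 - 2.
  leading term x_3^2: subtract (2)·g_4 from -2x_3^2 - x_3 - 2 → x_1 - x_3 - 1
  leading term x_1: no divisor's leading term divides it; move x_1 to the remainder.
  leading term x_3: no divisor's leading term divides it; move -x_3 to the remainder.
  leading term 1: no divisor's leading term divides it; move -1 to the remainder.
  remainder x_1 - x_3 - 1 ≠ 0; add g_6 = x_1 - x_3 - 1 to the basis.

S(f_1,g_4): lcm = x_1x_2x_3^2. S = 2x_1^2x_2 - x_3^3 + 2x_1x_2 + 2x_3.
  leading term x_1^2x_2: subtract (-2x_1^2)·f_3 from 2x_1^2x_2 - x_3^3 + 2x_1x_2 + 2x_3 → x_1^2x_3 - x_3^3 - 2x_1^2 + 2x_1x_2 + 2x_3
  leading term x_1^2x_3: subtract (x_3)·g_5 from x_1^2x_3 - x_3^3 - 2x_1^2 + 2x_1x_2 + 2x_3 → x_1x_3^2 - x_3^3 - 2x_1^2 + 2x_1x_2 + x_1x_3 + 2x_3
  leading term x_1x_3^2: subtract (-x_1)·g_4 from x_1x_3^2 - x_3^3 - 2x_1^2 + 2x_1x_2 + x_1x_3 + 2x_3 → -x_3^3 + 2x_1x_2 + x_1x_3 + 2x_1 + 2x_3
  leading term x_3^3: subtract (x_3)·g_4 from -x_3^3 + 2x_1x_2 + x_1x_3 + 2x_1 + 2x_3 → 2x_1x_2 - x_1x_3 + 2x_1
  leading term x_1x_2: subtract (-2x_1)·f_3 from 2x_1x_2 - x_1x_3 + 2x_1 → 0
  remainder 0.

S(f_2,g_4): lcm = x_2x_3^2. S = 2x_1x_2 + 2x_2 - 2x_3.
  leading term x_1x_2: subtract (-2x_1)·f_3 from 2x_1x_2 + 2x_2 - 2x_3 → x_1x_3 - 2x_1 + 2x_2 - 2x_3
  leading term x_1x_3: subtract (x_3)·g_6 from x_1x_3 - 2x_1 + 2x_2 - 2x_3 → x_3^2 - 2x_1 + 2x_2 - x_3
  leading term x_3^2: subtract (-1)·g_4 from x_3^2 - 2x_1 + 2x_2 - x_3 → 2x_2 - x_3 + 2
  leading term x_2: subtract (-2)·f_3 from 2x_2 - x_3 + 2 → 0
  remainder 0.

S(f_3,g_4): leading monomials are coprime, so the S-polynomial reduces to 0 (Buchberger's first criterion).
S(f_1,g_5): lcm = x_1^2x_2x_3. S = x_1x_2x_3^2 + x_1x_2x_3 - x_1x_3^2 + 2x_1.
  leading term x_1x_2x_3^2: subtract (2x_3)·f_1 from x_1x_2x_3^2 + x_1x_2x_3 - x_1x_3^2 + 2x_1 → x_1x_2x_3 - x_1x_3^2 + x_3^3 + 2x_1 - 2x_3
  leading term x_1x_2x_3: subtract (2)·f_1 from x_1x_2x_3 - x_1x_3^2 + x_3^3 + 2x_1 - 2x_3 → -x_1x_3^2 + x_3^3 + x_3^2 + 2x_1 - 2x_3 - 2
  leading term x_1x_3^2: subtract (x_1)·g_4 from -x_1x_3^2 + x_3^3 + x_3^2 + 2x_1 - 2x_3 - 2 → x_3^3 - 2x_1^2 + x_3^2 - 2x_3 - 2
  leading term x_3^3: subtract (-x_3)·g_4 from x_3^3 - 2x_1^2 + x_3^2 - 2x_3 - 2 → -2x_1^2 + 2x_1x_3 + x_3^2 - 2
  leading term x_1^2: subtract (-2)·g_5 from -2x_1^2 + 2x_1x_3 + x_3^2 - 2 → x_3^2 - 2x_1 - 2
  leading term x_3^2: subtract (-1)·g_4 from x_3^2 - 2x_1 - 2 → 0
  remainder 0.

S(f_2,g_5): leading monomials are coprime, so the S-polynomial reduces to 0 (Buchberger's first criterion).
S(f_3,g_5): leading monomials are coprime, so the S-polynomial reduces to 0 (Buchberger's first criterion).
S(g_4,g_5): leading monomials are coprime, so the S-polynomial reduces to 0 (Buchberger's first criterion).
S(f_1,g_6): lcm = x_1x_2x_3. S = x_2x_3^2 + x_2x_3 - x_3^2 + 2.
  leading term x_2x_3^2: subtract (-2x_3)·f_2 from x_2x_3^2 + x_2x_3 - x_3^2 + 2 → x_2x_3 - x_3^2 + 2x_3 + 2
  leading term x_2x_3: subtract (-2)·f_2 from x_2x_3 - x_3^2 + 2x_3 + 2 → -x_3^2 + 2x_3 - 1
  leading term x_3^2: subtract (1)·g_4 from -x_3^2 + 2x_3 - 1 → -2x_1 + 2x_3 + 2
  leading term x_1: subtract (-2)·g_6 from -2x_1 + 2x_3 + 2 → 0
  remainder 0.

S(f_2,g_6): leading monomials are coprime, so the S-polynomial reduces to 0 (Buchberger's first criterion).
S(f_3,g_6): leading monomials are coprime, so the S-polynomial reduces to 0 (Buchberger's first criterion).
S(g_4,g_6): leading monomials are coprime, so the S-polynomial reduces to 0 (Buchberger's first criterion).
S(g_5,g_6): lcm = x_1^2. S = 0.
  remainder 0.

Every S-polynomial of the final basis reduces to 0, so we have a Gröbner basis.
Inter-reduce: drop elements whose leading term is divisible by another's, tail-reduce, and make monic.

G = {x_3^2 - 2x_3 + 1, x_1 - x_3 - 1, x_2 + 2x_3 + 1}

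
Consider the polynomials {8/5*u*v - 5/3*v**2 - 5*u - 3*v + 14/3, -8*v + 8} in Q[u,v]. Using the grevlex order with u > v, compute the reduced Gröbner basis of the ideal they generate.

G = {u, v - 1}

Buchberger's algorithm terminates because the ascending chain of leading-term ideals stabilizes.

f_1 = 8/5*u*v - 5/3*v**2 - 5*u - 3*v + 14/3, LT = u*v.
f_2 = -8*v + 8, LT = v.

S(f_1,f_2): lcm = u*v. S = -25/24*v**2 - 17/8*u - 15/8*v + 35/12.
  reduce S modulo (f_1, f_2):
  remainder -17/8*u ≠ 0; add g_3 = -17/8*u to the basis.

The other S-polynomials (S(f_1,g_3), S(f_2,g_3)) all reduce to 0 modulo the current basis, so we have a Gröbner basis.
Inter-reduce: drop elements whose leading term is divisible by another's, tail-reduce, and make monic.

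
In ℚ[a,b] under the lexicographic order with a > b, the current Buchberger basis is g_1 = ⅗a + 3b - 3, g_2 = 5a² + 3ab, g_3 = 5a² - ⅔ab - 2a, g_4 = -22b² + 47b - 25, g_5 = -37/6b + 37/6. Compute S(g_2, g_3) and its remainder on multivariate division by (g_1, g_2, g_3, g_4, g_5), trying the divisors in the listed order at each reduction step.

S(g_2, g_3) = 11/15ab + ⅖a; remainder on division = 0.

lcm(LM(g_2), LM(g_3)) = a².
S = (lcm/LT(g_2))·g_2 − (lcm/LT(g_3))·g_3 = 11/15ab + ⅖a.
Reduce S modulo (g_1, g_2, g_3, g_4, g_5) in that order:
  leading term ab: subtract (11/9b)·g_1 from 11/15ab + ⅖a → ⅖a - 11/3b² + 11/3b
  leading term a: subtract (⅔)·g_1 from ⅖a - 11/3b² + 11/3b → -11/3b² + 5/3b + 2
  leading term b²: subtract (⅙)·g_4 from -11/3b² + 5/3b + 2 → -37/6b + 37/6
  leading term b: subtract (1)·g_5 from -37/6b + 37/6 → 0
The remainder is 0, so this S-polynomial contributes no new basis element.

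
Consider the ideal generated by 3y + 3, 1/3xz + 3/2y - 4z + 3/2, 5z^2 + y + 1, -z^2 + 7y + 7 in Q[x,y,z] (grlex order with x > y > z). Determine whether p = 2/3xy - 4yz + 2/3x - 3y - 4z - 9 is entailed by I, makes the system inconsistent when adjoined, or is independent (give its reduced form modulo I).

Adjoining 2/3xy - 4yz + 2/3x - 3y - 4z - 9 makes the ideal the whole ring: the system is inconsistent.

First compute the reduced Gröbner basis of I by Buchberger's algorithm.
f_1 = 3y + 3, LT = y.
f_2 = 1/3xz + 3/2y - 4z + 3/2, LT = xz.
f_3 = 5z^2 + y + 1, LT = z^2.
f_4 = -z^2 + 7y + 7, LT = z^2.

The S-polynomials (S(f_1,f_2), S(f_1,f_3), S(f_1,f_4), S(f_2,f_3), S(f_2,f_4), S(f_3,f_4)) all reduce to 0 modulo the current basis, so we have a Gröbner basis.
Inter-reduce: drop elements whose leading term is divisible by another's, tail-reduce, and make monic.
Reduced Gröbner basis: {xz - 12z, z^2, y + 1}.
Label its elements g_1 = xz - 12z, g_2 = z^2, g_3 = y + 1.

Reduce p = 2/3xy - 4yz + 2/3x - 3y - 4z - 9 modulo G:
  leading term xy: subtract (2/3x)·g_3 from 2/3xy - 4yz + 2/3x - 3y - 4z - 9 → -4yz - 3y - 4z - 9
  leading term yz: subtract (-4z)·g_3 from -4yz - 3y - 4z - 9 → -3y - 9
  leading term y: subtract (-3)·g_3 from -3y - 9 → -6
  leading term 1: no divisor's leading term divides it; move -6 to the remainder.
  normal form = -6.
The normal form is nonzero, so p ∉ I. Since p minus its normal form lies in I, I + (p) = I + (r) where r = -6; decide whether this ideal is the whole ring.
Here r = -6 is a nonzero constant, hence a unit: 1 ∈ I + (p), the Gröbner basis of I + (p) is {1}, and the enlarged system has no common solution — adjoining p is inconsistent.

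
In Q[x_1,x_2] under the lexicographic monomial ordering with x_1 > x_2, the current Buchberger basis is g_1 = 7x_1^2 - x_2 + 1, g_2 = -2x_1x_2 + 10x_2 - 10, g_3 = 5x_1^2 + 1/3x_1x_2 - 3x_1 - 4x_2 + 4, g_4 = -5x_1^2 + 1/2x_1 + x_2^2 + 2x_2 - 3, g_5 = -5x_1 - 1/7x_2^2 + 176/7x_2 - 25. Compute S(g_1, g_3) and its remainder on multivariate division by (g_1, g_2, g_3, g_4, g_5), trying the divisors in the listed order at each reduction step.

S(g_1, g_3) = -1/15x_1x_2 + 3/5x_1 + 23/35x_2 - 23/35; remainder on division = -3/175x_2^2 + 1754/525x_2 - 349/105.

lcm(LM(g_1), LM(g_3)) = x_1^2.
S = (lcm/LT(g_1))·g_1 − (lcm/LT(g_3))·g_3 = -1/15x_1x_2 + 3/5x_1 + 23/35x_2 - 23/35.
Reduce S modulo (g_1, g_2, g_3, g_4, g_5) in that order:
  leading term x_1x_2: subtract (1/30)·g_2 from -1/15x_1x_2 + 3/5x_1 + 23/35x_2 - 23/35 → 3/5x_1 + 34/105x_2 - 34/105
  leading term x_1: subtract (-3/25)·g_5 from 3/5x_1 + 34/105x_2 - 34/105 → -3/175x_2^2 + 1754/525x_2 - 349/105
  leading term x_2^2: no divisor's leading term divides it; move -3/175x_2^2 to the remainder.
  leading term x_2: no divisor's leading term divides it; move 1754/525x_2 to the remainder.
  leading term 1: no divisor's leading term divides it; move -349/105 to the remainder.
The remainder -3/175x_2^2 + 1754/525x_2 - 349/105 is nonzero, so it would be added as the next basis element.
This is the inner loop of Buchberger's algorithm — each nonzero remainder becomes a new basis element.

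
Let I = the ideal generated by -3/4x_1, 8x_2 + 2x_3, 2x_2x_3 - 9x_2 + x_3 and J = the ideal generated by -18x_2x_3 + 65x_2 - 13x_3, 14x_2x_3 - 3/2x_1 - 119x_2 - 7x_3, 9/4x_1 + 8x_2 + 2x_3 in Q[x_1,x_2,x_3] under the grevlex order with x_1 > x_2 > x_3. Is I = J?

For a fixed monomial order, each ideal has a unique reduced Gröbner basis; comparing bases decides equality.
Buchberger on the first generating set:
f_1 = -3/4x_1, LT = x_1.
f_2 = 8x_2 + 2x_3, LT = x_2.
f_3 = 2x_2x_3 - 9x_2 + x_3, LT = x_2x_3.

S(f_2,f_3): lcm = x_2x_3. S = 1/4x_3^2 + 9/2x_2 - 1/2x_3.
  leading term x_3^2: no divisor's leading term divides it; move 1/4x_3^2 to the remainder.
  leading term x_2: subtract (9/16)·f_2 from 9/2x_2 - 1/2x_3 → -13/8x_3
  leading term x_3: no divisor's leading term divides it; move -13/8x_3 to the remainder.
  remainder 1/4x_3^2 - 13/8x_3 ≠ 0; add g_4 = 1/4x_3^2 - 13/8x_3 to the basis.

The other S-polynomials (S(f_1,f_2), S(f_1,f_3), S(f_1,g_4), S(f_2,g_4), S(f_3,g_4)) all reduce to 0 modulo the current basis, so we have a Gröbner basis.
Inter-reduce: drop elements whose leading term is divisible by another's, tail-reduce, and make monic.
Reduced Gröbner basis: {x_3^2 - 13/2x_3, x_1, x_2 + 1/4x_3}.

Buchberger on the second generating set:
h_1 = -18x_2x_3 + 65x_2 - 13x_3, LT = x_2x_3.
h_2 = 14x_2x_3 - 3/2x_1 - 119x_2 - 7x_3, LT = x_2x_3.
h_3 = 9/4x_1 + 8x_2 + 2x_3, LT = x_1.

S(h_1,h_2): lcm = x_2x_3. S = 3/28x_1 + 44/9x_2 + 11/9x_3.
  leading term x_1: subtract (1/21)·h_3 from 3/28x_1 + 44/9x_2 + 11/9x_3 → 284/63x_2 + 71/63x_3
  leading term x_2: no divisor's leading term divides it; move 284/63x_2 to the remainder.
  leading term x_3: no divisor's leading term divides it; move 71/63x_3 to the remainder.
  remainder 284/63x_2 + 71/63x_3 ≠ 0; add k_4 = 284/63x_2 + 71/63x_3 to the basis.

S(h_1,k_4): lcm = x_2x_3. S = -1/4x_3^2 - 65/18x_2 + 13/18x_3.
  leading term x_3^2: no divisor's leading term divides it; move -1/4x_3^2 to the remainder.
  leading term x_2: subtract (-455/568)·k_4 from -65/18x_2 + 13/18x_3 → 13/8x_3
  leading term x_3: no divisor's leading term divides it; move 13/8x_3 to the remainder.
  remainder -1/4x_3^2 + 13/8x_3 ≠ 0; add k_5 = -1/4x_3^2 + 13/8x_3 to the basis.

The other S-polynomials (S(h_1,h_3), S(h_2,h_3), S(h_2,k_4), S(h_3,k_4), S(h_1,k_5), S(h_2,k_5), S(h_3,k_5), S(k_4,k_5)) all reduce to 0 modulo the current basis, so we have a Gröbner basis.
Inter-reduce: drop elements whose leading term is divisible by another's, tail-reduce, and make monic.
Reduced Gröbner basis: {x_3^2 - 13/2x_3, x_1, x_2 + 1/4x_3}.

The two bases agree; hence the ideals are identical.

Yes, the ideals are equal.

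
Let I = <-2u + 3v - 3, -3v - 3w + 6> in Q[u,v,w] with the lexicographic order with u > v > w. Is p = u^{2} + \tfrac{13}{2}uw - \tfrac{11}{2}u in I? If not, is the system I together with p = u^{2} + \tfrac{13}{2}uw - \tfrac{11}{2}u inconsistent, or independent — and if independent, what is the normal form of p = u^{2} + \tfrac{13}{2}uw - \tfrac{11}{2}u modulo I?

u^{2} + \tfrac{13}{2}uw - \tfrac{11}{2}u is independent of I; its normal form modulo I is -\tfrac{15}{2}w^{2} + \tfrac{27}{2}w - 6.

First compute the reduced Gröbner basis of I by Buchberger's algorithm.
f_1 = -2u + 3v - 3, LT = u.
f_2 = -3v - 3w + 6, LT = v.

The S-polynomials (S(f_1,f_2)) all reduce to 0 modulo the current basis, so we have a Gröbner basis.
Inter-reduce: drop elements whose leading term is divisible by another's, tail-reduce, and make monic.
Reduced Gröbner basis: {u + \tfrac{3}{2}w - \tfrac{3}{2}, v + w - 2}.
Label its elements g_1 = u + \tfrac{3}{2}w - \tfrac{3}{2}, g_2 = v + w - 2.

Reduce p = u^{2} + \tfrac{13}{2}uw - \tfrac{11}{2}u modulo G:
  leading term u^{2}: subtract (u)·g_1 from u^{2} + \tfrac{13}{2}uw - \tfrac{11}{2}u → 5uw - 4u
  leading term uw: subtract (5w)·g_1 from 5uw - 4u → -4u - \tfrac{15}{2}w^{2} + \tfrac{15}{2}w
  leading term u: subtract (-4)·g_1 from -4u - \tfrac{15}{2}w^{2} + \tfrac{15}{2}w → -\tfrac{15}{2}w^{2} + \tfrac{27}{2}w - 6
  leading term w^{2}: no divisor's leading term divides it; move -\tfrac{15}{2}w^{2} to the remainder.
  leading term w: no divisor's leading term divides it; move \tfrac{27}{2}w to the remainder.
  leading term 1: no divisor's leading term divides it; move -6 to the remainder.
  normal form = -\tfrac{15}{2}w^{2} + \tfrac{27}{2}w - 6.
The normal form is nonzero, so p ∉ I. Since p minus its normal form lies in I, I + (p) = I + (r) where r = -\tfrac{15}{2}w^{2} + \tfrac{27}{2}w - 6; decide whether this ideal is the whole ring.
Run Buchberger on G together with r (pairs among the g_i already reduce to 0 since G is a Gröbner basis):
g_1 = u + \tfrac{3}{2}w - \tfrac{3}{2}, LT = u.
g_2 = v + w - 2, LT = v.
r = -\tfrac{15}{2}w^{2} + \tfrac{27}{2}w - 6, LT = w^{2}.

The S-polynomials (S(g_1,g_2), S(g_1,r), S(g_2,r)) all reduce to 0 modulo the current basis, so we have a Gröbner basis.
Inter-reduce: drop elements whose leading term is divisible by another's, tail-reduce, and make monic.
Reduced Gröbner basis: {u + \tfrac{3}{2}w - \tfrac{3}{2}, v + w - 2, w^{2} - \tfrac{9}{5}w + \tfrac{4}{5}}.
The reduced Gröbner basis of I + (p) is {u + \tfrac{3}{2}w - \tfrac{3}{2}, v + w - 2, w^{2} - \tfrac{9}{5}w + \tfrac{4}{5}} ≠ {1}, a proper ideal, so the enlarged system stays consistent: p is independent of I, with normal form -\tfrac{15}{2}w^{2} + \tfrac{27}{2}w - 6.

The remainder on division by a Gröbner basis is unique — it is the normal form.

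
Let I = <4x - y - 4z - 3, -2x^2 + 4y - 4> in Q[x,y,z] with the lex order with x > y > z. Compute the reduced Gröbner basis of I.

f_1 = 4x - y - 4z - 3, LT = x.
f_2 = -2x^2 + 4y - 4, LT = x^2.

S(f_1,f_2): lcm = x^2. S = -1/4xy - xz - 3/4x + 2y - 2.
  reduce S modulo (f_1, f_2):
  remainder -1/16y^2 - 1/2yz + 13/8y - z^2 - 3/2z - 41/16 ≠ 0; add g_3 = -1/16y^2 - 1/2yz + 13/8y - z^2 - 3/2z - 41/16 to the basis.

The other S-polynomials (S(f_1,g_3), S(f_2,g_3)) all reduce to 0 modulo the current basis, so we have a Gröbner basis.
Inter-reduce: drop elements whose leading term is divisible by another's, tail-reduce, and make monic.

G = {x - 1/4y - z - 3/4, y^2 + 8yz - 26y + 16z^2 + 24z + 41}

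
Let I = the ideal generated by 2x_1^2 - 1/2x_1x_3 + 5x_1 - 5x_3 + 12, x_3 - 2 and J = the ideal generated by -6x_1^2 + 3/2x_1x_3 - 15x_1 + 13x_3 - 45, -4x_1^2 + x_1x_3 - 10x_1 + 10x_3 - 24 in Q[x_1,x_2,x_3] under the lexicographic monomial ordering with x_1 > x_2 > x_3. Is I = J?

No, the ideals differ.

Two ideals are equal iff their reduced Gröbner bases coincide (the reduced basis is unique for a fixed ordering).
Buchberger on the first generating set:
f_1 = 2x_1^2 - 1/2x_1x_3 + 5x_1 - 5x_3 + 12, LT = x_1^2.
f_2 = x_3 - 2, LT = x_3.

The S-polynomials (S(f_1,f_2)) all reduce to 0 modulo the current basis, so we have a Gröbner basis.
Inter-reduce: drop elements whose leading term is divisible by another's, tail-reduce, and make monic.
Reduced Gröbner basis: {x_1^2 + 2x_1 + 1, x_3 - 2}.

Buchberger on the second generating set:
h_1 = -6x_1^2 + 3/2x_1x_3 - 15x_1 + 13x_3 - 45, LT = x_1^2.
h_2 = -4x_1^2 + x_1x_3 - 10x_1 + 10x_3 - 24, LT = x_1^2.

S(h_1,h_2): lcm = x_1^2. S = 1/3x_3 + 3/2.
  reduce S modulo (h_1, h_2):
  remainder 1/3x_3 + 3/2 ≠ 0; add k_3 = 1/3x_3 + 3/2 to the basis.

The other S-polynomials (S(h_1,k_3), S(h_2,k_3)) all reduce to 0 modulo the current basis, so we have a Gröbner basis.
Inter-reduce: drop elements whose leading term is divisible by another's, tail-reduce, and make monic.
Reduced Gröbner basis: {x_1^2 + 29/8x_1 + 69/4, x_3 + 9/2}.

Since the reduced bases disagree, the two ideals are not the same.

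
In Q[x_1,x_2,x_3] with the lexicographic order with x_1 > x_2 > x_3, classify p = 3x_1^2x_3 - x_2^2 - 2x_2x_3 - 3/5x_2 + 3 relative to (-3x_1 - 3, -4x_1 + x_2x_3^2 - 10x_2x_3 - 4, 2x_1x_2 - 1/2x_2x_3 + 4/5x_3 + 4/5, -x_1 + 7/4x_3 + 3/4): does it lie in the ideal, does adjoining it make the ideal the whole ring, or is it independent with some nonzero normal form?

First compute the reduced Gröbner basis of I by Buchberger's algorithm.
f_1 = -3x_1 - 3, LT = x_1.
f_2 = -4x_1 + x_2x_3^2 - 10x_2x_3 - 4, LT = x_1.
f_3 = 2x_1x_2 - 1/2x_2x_3 + 4/5x_3 + 4/5, LT = x_1x_2.
f_4 = -x_1 + 7/4x_3 + 3/4, LT = x_1.

S(f_1,f_2): lcm = x_1. S = 1/4x_2x_3^2 - 5/2x_2x_3.
  reduce S modulo (f_1, f_2, f_3, f_4):
  remainder 1/4x_2x_3^2 - 5/2x_2x_3 ≠ 0; add h_5 = 1/4x_2x_3^2 - 5/2x_2x_3 to the basis.

S(f_1,f_3): lcm = x_1x_2. S = 1/4x_2x_3 + x_2 - 2/5x_3 - 2/5.
  reduce S modulo (f_1, f_2, f_3, f_4, h_5):
  remainder 1/4x_2x_3 + x_2 - 2/5x_3 - 2/5 ≠ 0; add h_6 = 1/4x_2x_3 + x_2 - 2/5x_3 - 2/5 to the basis.

S(f_1,f_4): lcm = x_1. S = 7/4x_3 + 7/4.
  reduce S modulo (f_1, f_2, f_3, f_4, h_5, h_6):
  remainder 7/4x_3 + 7/4 ≠ 0; add h_7 = 7/4x_3 + 7/4 to the basis.

S(f_3,f_4): lcm = x_1x_2. S = 3/2x_2x_3 + 3/4x_2 + 2/5x_3 + 2/5.
  reduce S modulo (f_1, f_2, f_3, f_4, h_5, h_6, h_7):
  remainder -21/4x_2 ≠ 0; add h_8 = -21/4x_2 to the basis.

The other S-polynomials (S(f_2,f_3), S(f_2,f_4), S(f_1,h_5), S(f_2,h_5), S(f_3,h_5), S(f_4,h_5), S(f_1,h_6), S(f_2,h_6), S(f_3,h_6), S(f_4,h_6), S(h_5,h_6), S(f_1,h_7), S(f_2,h_7), S(f_3,h_7), S(f_4,h_7), S(h_5,h_7), S(h_6,h_7), S(f_1,h_8), S(f_2,h_8), S(f_3,h_8), S(f_4,h_8), S(h_5,h_8), S(h_6,h_8), S(h_7,h_8)) all reduce to 0 modulo the current basis, so we have a Gröbner basis.
Inter-reduce: drop elements whose leading term is divisible by another's, tail-reduce, and make monic.
Reduced Gröbner basis: {x_1 + 1, x_2, x_3 + 1}.
Label its elements g_1 = x_1 + 1, g_2 = x_2, g_3 = x_3 + 1.

Reduce p = 3x_1^2x_3 - x_2^2 - 2x_2x_3 - 3/5x_2 + 3 modulo G:
  leading term x_1^2x_3: subtract (3x_1x_3)·g_1 from 3x_1^2x_3 - x_2^2 - 2x_2x_3 - 3/5x_2 + 3 → -3x_1x_3 - x_2^2 - 2x_2x_3 - 3/5x_2 + 3
  leading term x_1x_3: subtract (-3x_3)·g_1 from -3x_1x_3 - x_2^2 - 2x_2x_3 - 3/5x_2 + 3 → -x_2^2 - 2x_2x_3 - 3/5x_2 + 3x_3 + 3
  leading term x_2^2: subtract (-x_2)·g_2 from -x_2^2 - 2x_2x_3 - 3/5x_2 + 3x_3 + 3 → -2x_2x_3 - 3/5x_2 + 3x_3 + 3
  leading term x_2x_3: subtract (-2x_3)·g_2 from -2x_2x_3 - 3/5x_2 + 3x_3 + 3 → -3/5x_2 + 3x_3 + 3
  leading term x_2: subtract (-3/5)·g_2 from -3/5x_2 + 3x_3 + 3 → 3x_3 + 3
  leading term x_3: subtract (3)·g_3 from 3x_3 + 3 → 0
  normal form = 0.
Since the normal form is 0, p ∈ I.

The remainder on division by a Gröbner basis is unique — it is the normal form.

3x_1^2x_3 - x_2^2 - 2x_2x_3 - 3/5x_2 + 3 lies in I (it reduces to 0).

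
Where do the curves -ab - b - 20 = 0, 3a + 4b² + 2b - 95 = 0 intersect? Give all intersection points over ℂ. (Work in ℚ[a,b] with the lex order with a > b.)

Compute a lex Gröbner basis by Buchberger's algorithm.
f_1 = -ab - b - 20, LT = ab.
f_2 = 3a + 4b² + 2b - 95, LT = a.

S(f_1,f_2): lcm = ab. S = -4/3b³ - ⅔b² + 98/3b + 20.
  leading term b³: no divisor's leading term divides it; move -4/3b³ to the remainder.
  leading term b²: no divisor's leading term divides it; move -⅔b² to the remainder.
  leading term b: no divisor's leading term divides it; move 98/3b to the remainder.
  leading term 1: no divisor's leading term divides it; move 20 to the remainder.
  remainder -4/3b³ - ⅔b² + 98/3b + 20 ≠ 0; add h_3 = -4/3b³ - ⅔b² + 98/3b + 20 to the basis.

S(f_1,h_3): lcm = ab³. S = -½ab² + 49/2ab + 15a + b³ + 20b².
  leading term ab²: subtract (½b)·f_1 from -½ab² + 49/2ab + 15a + b³ + 20b² → 49/2ab + 15a + b³ + 41/2b² + 10b
  leading term ab: subtract (-49/2)·f_1 from 49/2ab + 15a + b³ + 41/2b² + 10b → 15a + b³ + 41/2b² - 29/2b - 490
  leading term a: subtract (5)·f_2 from 15a + b³ + 41/2b² - 29/2b - 490 → b³ + ½b² - 49/2b - 15
  leading term b³: subtract (-¾)·h_3 from b³ + ½b² - 49/2b - 15 → 0
  remainder 0.

S(f_2,h_3): leading monomials are coprime, so the S-polynomial reduces to 0 (Buchberger's first criterion).
Every S-polynomial of the final basis reduces to 0, so we have a Gröbner basis.
Inter-reduce: drop elements whose leading term is divisible by another's, tail-reduce, and make monic.
Reduced Gröbner basis: {a + 4/3b² + ⅔b - 95/3, b³ + ½b² - 49/2b - 15}.

Since the basis is lex-ordered, b³ + ½b² - 49/2b - 15 is univariate in b. Its roots are {5, -11/4 - sqrt(73)/4, -11/4 + sqrt(73)/4}. Back-substituting each root into the other basis elements fixes the other coordinates.
  b = 5: the earlier basis element becomes a + 5 = 0, giving a = -5 — point (-5, 5).
  b = -11/4 - sqrt(73)/4: the earlier basis element becomes a - 52/3 + 5*sqrt(73)/3 = 0, giving a = 52/3 - 5*sqrt(73)/3 — point (52/3 - 5*sqrt(73)/3, -11/4 - sqrt(73)/4).
  b = -11/4 + sqrt(73)/4: the earlier basis element becomes a - 52/3 - 5*sqrt(73)/3 = 0, giving a = 5*sqrt(73)/3 + 52/3 — point (5*sqrt(73)/3 + 52/3, -11/4 + sqrt(73)/4).
Substituting each solution back into the original system confirms all equations vanish.

{(-5, 5), (52/3 - 5*sqrt(73)/3, -11/4 - sqrt(73)/4), (5*sqrt(73)/3 + 52/3, -11/4 + sqrt(73)/4)}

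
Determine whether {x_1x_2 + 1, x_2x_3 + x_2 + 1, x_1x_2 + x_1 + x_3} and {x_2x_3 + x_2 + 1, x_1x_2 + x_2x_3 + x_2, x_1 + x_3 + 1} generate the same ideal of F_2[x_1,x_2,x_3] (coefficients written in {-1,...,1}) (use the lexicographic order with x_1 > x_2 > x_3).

Two ideals are equal iff their reduced Gröbner bases coincide (the reduced basis is unique for a fixed ordering).
Buchberger on the first generating set:
f_1 = x_1x_2 + 1, LT = x_1x_2.
f_2 = x_2x_3 + x_2 + 1, LT = x_2x_3.
f_3 = x_1x_2 + x_1 + x_3, LT = x_1x_2.

S(f_1,f_2): lcm = x_1x_2x_3. S = x_1x_2 + x_1 + x_3.
  reduce S modulo (f_1, f_2, f_3):
  remainder x_1 + x_3 + 1 ≠ 0; add g_4 = x_1 + x_3 + 1 to the basis.

The other S-polynomials (S(f_1,f_3), S(f_2,f_3), S(f_1,g_4), S(f_2,g_4), S(f_3,g_4)) all reduce to 0 modulo the current basis, so we have a Gröbner basis.
Inter-reduce: drop elements whose leading term is divisible by another's, tail-reduce, and make monic.
Reduced Gröbner basis: {x_1 + x_3 + 1, x_2x_3 + x_2 + 1}.

Buchberger on the second generating set:
h_1 = x_2x_3 + x_2 + 1, LT = x_2x_3.
h_2 = x_1x_2 + x_2x_3 + x_2, LT = x_1x_2.
h_3 = x_1 + x_3 + 1, LT = x_1.

The S-polynomials (S(h_1,h_2), S(h_1,h_3), S(h_2,h_3)) all reduce to 0 modulo the current basis, so we have a Gröbner basis.
Inter-reduce: drop elements whose leading term is divisible by another's, tail-reduce, and make monic.
Reduced Gröbner basis: {x_1 + x_3 + 1, x_2x_3 + x_2 + 1}.

Same reduced basis, so the two generating sets span the same ideal.
The same test decides containment: I ⊆ J iff every generator of I reduces to 0 modulo a Gröbner basis of J.

Yes, the ideals are equal.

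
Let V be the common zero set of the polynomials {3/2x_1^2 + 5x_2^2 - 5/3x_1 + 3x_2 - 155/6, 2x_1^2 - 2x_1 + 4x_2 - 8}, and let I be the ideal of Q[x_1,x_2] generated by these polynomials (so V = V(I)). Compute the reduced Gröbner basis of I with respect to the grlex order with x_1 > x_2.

f_1 = 3/2x_1^2 + 5x_2^2 - 5/3x_1 + 3x_2 - 155/6, LT = x_1^2.
f_2 = 2x_1^2 - 2x_1 + 4x_2 - 8, LT = x_1^2.

S(f_1,f_2): lcm = x_1^2. S = 10/3x_2^2 - 1/9x_1 - 119/9.
  leading term x_2^2: no divisor's leading term divides it; move 10/3x_2^2 to the remainder.
  leading term x_1: no divisor's leading term divides it; move -1/9x_1 to the remainder.
  leading term 1: no divisor's leading term divides it; move -119/9 to the remainder.
  remainder 10/3x_2^2 - 1/9x_1 - 119/9 ≠ 0; add g_3 = 10/3x_2^2 - 1/9x_1 - 119/9 to the basis.

The other S-polynomials (S(f_1,g_3), S(f_2,g_3)) all reduce to 0 modulo the current basis, so we have a Gröbner basis.
Inter-reduce: drop elements whose leading term is divisible by another's, tail-reduce, and make monic.

G = {x_1^2 - x_1 + 2x_2 - 4, x_2^2 - 1/30x_1 - 119/30}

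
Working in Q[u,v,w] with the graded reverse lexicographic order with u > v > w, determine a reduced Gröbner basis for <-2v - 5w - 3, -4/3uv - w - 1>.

G = {uw + 3/5u - 3/10w - 3/10, v + 5/2w + 3/2}

f_1 = -2v - 5w - 3, LT = v.
f_2 = -4/3uv - w - 1, LT = uv.

S(f_1,f_2): lcm = uv. S = 5/2uw + 3/2u - 3/4w - 3/4.
  leading term uw: no divisor's leading term divides it; move 5/2uw to the remainder.
  leading term u: no divisor's leading term divides it; move 3/2u to the remainder.
  leading term w: no divisor's leading term divides it; move -3/4w to the remainder.
  leading term 1: no divisor's leading term divides it; move -3/4 to the remainder.
  remainder 5/2uw + 3/2u - 3/4w - 3/4 ≠ 0; add g_3 = 5/2uw + 3/2u - 3/4w - 3/4 to the basis.

The other S-polynomials (S(f_1,g_3), S(f_2,g_3)) all reduce to 0 modulo the current basis, so we have a Gröbner basis.
Inter-reduce: drop elements whose leading term is divisible by another's, tail-reduce, and make monic.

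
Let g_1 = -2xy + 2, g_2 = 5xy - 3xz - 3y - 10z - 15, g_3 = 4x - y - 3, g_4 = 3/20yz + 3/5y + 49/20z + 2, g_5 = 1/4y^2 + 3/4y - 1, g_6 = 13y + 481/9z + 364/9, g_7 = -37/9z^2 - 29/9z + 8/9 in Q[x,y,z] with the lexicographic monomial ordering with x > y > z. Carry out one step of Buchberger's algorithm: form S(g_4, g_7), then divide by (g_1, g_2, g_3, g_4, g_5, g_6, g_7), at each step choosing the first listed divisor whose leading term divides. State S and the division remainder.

lcm(LM(g_4), LM(g_7)) = yz^2.
S = (lcm/LT(g_4))·g_4 − (lcm/LT(g_7))·g_7 = 119/37yz + 8/37y + 49/3z^2 + 40/3z.
Reduce S modulo (g_1, g_2, g_3, g_4, g_5, g_6, g_7) in that order:
  leading term yz: subtract (2380/111)·g_4 from 119/37yz + 8/37y + 49/3z^2 + 40/3z → -468/37y + 49/3z^2 - 4351/111z - 4760/111
  leading term y: subtract (-36/37)·g_6 from -468/37y + 49/3z^2 - 4351/111z - 4760/111 → 49/3z^2 + 1421/111z - 392/111
  leading term z^2: subtract (-147/37)·g_7 from 49/3z^2 + 1421/111z - 392/111 → 0
The remainder is 0, so this S-polynomial contributes no new basis element.

S(g_4, g_7) = 119/37yz + 8/37y + 49/3z^2 + 40/3z; remainder on division = 0.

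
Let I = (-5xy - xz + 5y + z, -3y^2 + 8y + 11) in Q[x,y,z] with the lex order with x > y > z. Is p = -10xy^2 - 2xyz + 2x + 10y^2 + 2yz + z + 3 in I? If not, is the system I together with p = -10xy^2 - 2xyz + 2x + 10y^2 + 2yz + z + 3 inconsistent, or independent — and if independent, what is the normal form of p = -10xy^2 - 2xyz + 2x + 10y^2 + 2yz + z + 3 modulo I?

First compute the reduced Gröbner basis of I by Buchberger's algorithm.
f_1 = -5xy - xz + 5y + z, LT = xy.
f_2 = -3y^2 + 8y + 11, LT = y^2.

S(f_1,f_2): lcm = xy^2. S = 1/5xyz + 8/3xy + 11/3x - y^2 - 1/5yz.
  leading term xyz: subtract (-1/25z)·f_1 from 1/5xyz + 8/3xy + 11/3x - y^2 - 1/5yz → 8/3xy - 1/25xz^2 + 11/3x - y^2 + 1/25z^2
  leading term xy: subtract (-8/15)·f_1 from 8/3xy - 1/25xz^2 + 11/3x - y^2 + 1/25z^2 → -1/25xz^2 - 8/15xz + 11/3x - y^2 + 8/3y + 1/25z^2 + 8/15z
  leading term xz^2: no divisor's leading term divides it; move -1/25xz^2 to the remainder.
  leading term xz: no divisor's leading term divides it; move -8/15xz to the remainder.
  leading term x: no divisor's leading term divides it; move 11/3x to the remainder.
  leading term y^2: subtract (1/3)·f_2 from -y^2 + 8/3y + 1/25z^2 + 8/15z → 1/25z^2 + 8/15z - 11/3
  leading term z^2: no divisor's leading term divides it; move 1/25z^2 to the remainder.
  leading term z: no divisor's leading term divides it; move 8/15z to the remainder.
  leading term 1: no divisor's leading term divides it; move -11/3 to the remainder.
  remainder -1/25xz^2 - 8/15xz + 11/3x + 1/25z^2 + 8/15z - 11/3 ≠ 0; add h_3 = -1/25xz^2 - 8/15xz + 11/3x + 1/25z^2 + 8/15z - 11/3 to the basis.

The other S-polynomials (S(f_1,h_3), S(f_2,h_3)) all reduce to 0 modulo the current basis, so we have a Gröbner basis.
Inter-reduce: drop elements whose leading term is divisible by another's, tail-reduce, and make monic.
Reduced Gröbner basis: {xy + 1/5xz - y - 1/5z, xz^2 + 40/3xz - 275/3x - z^2 - 40/3z + 275/3, y^2 - 8/3y - 11/3}.
Label its elements g_1 = xy + 1/5xz - y - 1/5z, g_2 = xz^2 + 40/3xz - 275/3x - z^2 - 40/3z + 275/3, g_3 = y^2 - 8/3y - 11/3.

Reduce p = -10xy^2 - 2xyz + 2x + 10y^2 + 2yz + z + 3 modulo G:
  leading term xy^2: subtract (-10y)·g_1 from -10xy^2 - 2xyz + 2x + 10y^2 + 2yz + z + 3 → 2x + z + 3
  leading term x: no divisor's leading term divides it; move 2x to the remainder.
  leading term z: no divisor's leading term divides it; move z to the remainder.
  leading term 1: no divisor's leading term divides it; move 3 to the remainder.
  normal form = 2x + z + 3.
The normal form is nonzero, so p ∉ I. Since p minus its normal form lies in I, I + (p) = I + (r) where r = 2x + z + 3; decide whether this ideal is the whole ring.
Run Buchberger on G together with r (pairs among the g_i already reduce to 0 since G is a Gröbner basis):
g_1 = xy + 1/5xz - y - 1/5z, LT = xy.
g_2 = xz^2 + 40/3xz - 275/3x - z^2 - 40/3z + 275/3, LT = xz^2.
g_3 = y^2 - 8/3y - 11/3, LT = y^2.
r = 2x + z + 3, LT = x.

S(g_1,r): lcm = xy. S = 1/5xz - 1/2yz - 5/2y - 1/5z.
  leading term xz: subtract (1/10z)·r from 1/5xz - 1/2yz - 5/2y - 1/5z → -1/2yz - 5/2y - 1/10z^2 - 1/2z
  leading term yz: no divisor's leading term divides it; move -1/2yz to the remainder.
  leading term y: no divisor's leading term divides it; move -5/2y to the remainder.
  leading term z^2: no divisor's leading term divides it; move -1/10z^2 to the remainder.
  leading term z: no divisor's leading term divides it; move -1/2z to the remainder.
  remainder -1/2yz - 5/2y - 1/10z^2 - 1/2z ≠ 0; add m_5 = -1/2yz - 5/2y - 1/10z^2 - 1/2z to the basis.

S(g_2,r): lcm = xz^2. S = 40/3xz - 275/3x - 1/2z^3 - 5/2z^2 - 40/3z + 275/3.
  leading term xz: subtract (20/3z)·r from 40/3xz - 275/3x - 1/2z^3 - 5/2z^2 - 40/3z + 275/3 → -275/3x - 1/2z^3 - 55/6z^2 - 100/3z + 275/3
  leading term x: subtract (-275/6)·r from -275/3x - 1/2z^3 - 55/6z^2 - 100/3z + 275/3 → -1/2z^3 - 55/6z^2 + 25/2z + 1375/6
  leading term z^3: no divisor's leading term divides it; move -1/2z^3 to the remainder.
  leading term z^2: no divisor's leading term divides it; move -55/6z^2 to the remainder.
  leading term z: no divisor's leading term divides it; move 25/2z to the remainder.
  leading term 1: no divisor's leading term divides it; move 1375/6 to the remainder.
  remainder -1/2z^3 - 55/6z^2 + 25/2z + 1375/6 ≠ 0; add m_6 = -1/2z^3 - 55/6z^2 + 25/2z + 1375/6 to the basis.

The other S-polynomials (S(g_1,g_2), S(g_1,g_3), S(g_2,g_3), S(g_3,r), S(g_1,m_5), S(g_2,m_5), S(g_3,m_5), S(r,m_5), S(g_1,m_6), S(g_2,m_6), S(g_3,m_6), S(r,m_6), S(m_5,m_6)) all reduce to 0 modulo the current basis, so we have a Gröbner basis.
Inter-reduce: drop elements whose leading term is divisible by another's, tail-reduce, and make monic.
Reduced Gröbner basis: {x + 1/2z + 3/2, y^2 - 8/3y - 11/3, yz + 5y + 1/5z^2 + z, z^3 + 55/3z^2 - 25z - 1375/3}.
The reduced Gröbner basis of I + (p) is {x + 1/2z + 3/2, y^2 - 8/3y - 11/3, yz + 5y + 1/5z^2 + z, z^3 + 55/3z^2 - 25z - 1375/3} ≠ {1}, a proper ideal, so the enlarged system stays consistent: p is independent of I, with normal form 2x + z + 3.

-10xy^2 - 2xyz + 2x + 10y^2 + 2yz + z + 3 is independent of I; its normal form modulo I is 2x + z + 3.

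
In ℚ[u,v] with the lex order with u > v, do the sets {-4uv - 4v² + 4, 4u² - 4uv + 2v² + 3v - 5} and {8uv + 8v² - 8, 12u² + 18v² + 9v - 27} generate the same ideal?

Yes, the ideals are equal.

Since reduced Gröbner bases are canonical representatives of ideals under a given ordering, it suffices to compute and compare them.
Buchberger on the first generating set:
f_1 = -4uv - 4v² + 4, LT = uv.
f_2 = 4u² - 4uv + 2v² + 3v - 5, LT = u².

S(f_1,f_2): lcm = u²v. S = 2uv² - u - ½v³ - ¾v² + 5/4v.
  reduce S modulo (f_1, f_2):
  remainder -u - 5/2v³ - ¾v² + 13/4v ≠ 0; add g_3 = -u - 5/2v³ - ¾v² + 13/4v to the basis.

S(f_1,g_3): lcm = uv. S = -5/2v⁴ - ¾v³ + 17/4v² - 1.
  reduce S modulo (f_1, f_2, g_3):
  remainder -5/2v⁴ - ¾v³ + 17/4v² - 1 ≠ 0; add g_4 = -5/2v⁴ - ¾v³ + 17/4v² - 1 to the basis.

The other S-polynomials (S(f_2,g_3), S(f_1,g_4), S(f_2,g_4), S(g_3,g_4)) all reduce to 0 modulo the current basis, so we have a Gröbner basis.
Inter-reduce: drop elements whose leading term is divisible by another's, tail-reduce, and make monic.
Reduced Gröbner basis: {u + 5/2v³ + ¾v² - 13/4v, v⁴ + 3/10v³ - 17/10v² + ⅖}.

Buchberger on the second generating set:
h_1 = 8uv + 8v² - 8, LT = uv.
h_2 = 12u² + 18v² + 9v - 27, LT = u².

S(h_1,h_2): lcm = u²v. S = uv² - u - 3/2v³ - ¾v² + 9/4v.
  reduce S modulo (h_1, h_2):
  remainder -u - 5/2v³ - ¾v² + 13/4v ≠ 0; add k_3 = -u - 5/2v³ - ¾v² + 13/4v to the basis.

S(h_1,k_3): lcm = uv. S = -5/2v⁴ - ¾v³ + 17/4v² - 1.
  reduce S modulo (h_1, h_2, k_3):
  remainder -5/2v⁴ - ¾v³ + 17/4v² - 1 ≠ 0; add k_4 = -5/2v⁴ - ¾v³ + 17/4v² - 1 to the basis.

The other S-polynomials (S(h_2,k_3), S(h_1,k_4), S(h_2,k_4), S(k_3,k_4)) all reduce to 0 modulo the current basis, so we have a Gröbner basis.
Inter-reduce: drop elements whose leading term is divisible by another's, tail-reduce, and make monic.
Reduced Gröbner basis: {u + 5/2v³ + ¾v² - 13/4v, v⁴ + 3/10v³ - 17/10v² + ⅖}.

The two bases agree; hence the ideals are identical.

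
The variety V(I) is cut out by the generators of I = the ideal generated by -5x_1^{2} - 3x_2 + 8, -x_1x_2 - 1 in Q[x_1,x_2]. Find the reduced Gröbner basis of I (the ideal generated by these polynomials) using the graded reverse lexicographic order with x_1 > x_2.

G = {x_1^{2} + \tfrac{3}{5}x_2 - \tfrac{8}{5}, x_1x_2 + 1, x_2^{2} - \tfrac{5}{3}x_1 - \tfrac{8}{3}x_2}

Buchberger's algorithm terminates because the ascending chain of leading-term ideals stabilizes.

f_1 = -5x_1^{2} - 3x_2 + 8, LT = x_1^{2}.
f_2 = -x_1x_2 - 1, LT = x_1x_2.

S(f_1,f_2): lcm = x_1^{2}x_2. S = \tfrac{3}{5}x_2^{2} - x_1 - \tfrac{8}{5}x_2.
  reduce S modulo (f_1, f_2):
  remainder \tfrac{3}{5}x_2^{2} - x_1 - \tfrac{8}{5}x_2 ≠ 0; add g_3 = \tfrac{3}{5}x_2^{2} - x_1 - \tfrac{8}{5}x_2 to the basis.

The other S-polynomials (S(f_1,g_3), S(f_2,g_3)) all reduce to 0 modulo the current basis, so we have a Gröbner basis.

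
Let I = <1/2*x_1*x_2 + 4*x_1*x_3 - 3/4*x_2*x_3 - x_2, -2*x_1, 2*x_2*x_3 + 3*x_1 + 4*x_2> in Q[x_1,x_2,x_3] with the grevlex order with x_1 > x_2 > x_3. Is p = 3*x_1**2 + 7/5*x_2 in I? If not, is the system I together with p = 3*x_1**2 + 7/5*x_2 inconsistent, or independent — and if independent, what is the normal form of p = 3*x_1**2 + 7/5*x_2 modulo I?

3*x_1**2 + 7/5*x_2 lies in I (it reduces to 0).

First compute the reduced Gröbner basis of I by Buchberger's algorithm.
f_1 = 1/2*x_1*x_2 + 4*x_1*x_3 - 3/4*x_2*x_3 - x_2, LT = x_1*x_2.
f_2 = -2*x_1, LT = x_1.
f_3 = 2*x_2*x_3 + 3*x_1 + 4*x_2, LT = x_2*x_3.

S(f_1,f_2): lcm = x_1*x_2. S = 8*x_1*x_3 - 3/2*x_2*x_3 - 2*x_2.
  reduce S modulo (f_1, f_2, f_3):
  remainder x_2 ≠ 0; add h_4 = x_2 to the basis.

The other S-polynomials (S(f_1,f_3), S(f_2,f_3), S(f_1,h_4), S(f_2,h_4), S(f_3,h_4)) all reduce to 0 modulo the current basis, so we have a Gröbner basis.
Inter-reduce: drop elements whose leading term is divisible by another's, tail-reduce, and make monic.
Reduced Gröbner basis: {x_1, x_2}.
Label its elements g_1 = x_1, g_2 = x_2.

Reduce p = 3*x_1**2 + 7/5*x_2 modulo G:
  leading term x_1**2: subtract (3*x_1)·g_1 from 3*x_1**2 + 7/5*x_2 → 7/5*x_2
  leading term x_2: subtract (7/5)·g_2 from 7/5*x_2 → 0
  normal form = 0.
Since the normal form is 0, p ∈ I.

Ideal membership is decidable via reduction modulo a Gröbner basis.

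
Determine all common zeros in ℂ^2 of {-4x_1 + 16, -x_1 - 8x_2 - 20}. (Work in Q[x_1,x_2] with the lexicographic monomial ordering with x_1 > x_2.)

Compute a lex Gröbner basis by Buchberger's algorithm.
f_1 = -4x_1 + 16, LT = x_1.
f_2 = -x_1 - 8x_2 - 20, LT = x_1.

S(f_1,f_2): lcm = x_1. S = -8x_2 - 24.
  leading term x_2: no divisor's leading term divides it; move -8x_2 to the remainder.
  leading term 1: no divisor's leading term divides it; move -24 to the remainder.
  remainder -8x_2 - 24 ≠ 0; add h_3 = -8x_2 - 24 to the basis.

The other S-polynomials (S(f_1,h_3), S(f_2,h_3)) all reduce to 0 modulo the current basis, so we have a Gröbner basis.
Inter-reduce: drop elements whose leading term is divisible by another's, tail-reduce, and make monic.
Reduced Gröbner basis: {x_1 - 4, x_2 + 3}.

From the last basis element, x_2 + 3 = 0, so x_2 takes values in {-3}. Each choice, substituted upward through the basis, yields the corresponding point(s) of the solution set.
  x_2 = -3: the earlier basis element becomes x_1 - 4 = 0, giving x_1 = 4 — point (4, -3).
Check: every point annihilates each of the original generators.

{(4, -3)}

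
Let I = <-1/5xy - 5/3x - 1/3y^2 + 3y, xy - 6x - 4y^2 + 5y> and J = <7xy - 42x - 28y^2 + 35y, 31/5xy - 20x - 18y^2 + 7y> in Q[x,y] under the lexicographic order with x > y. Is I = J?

Two ideals are equal iff their reduced Gröbner bases coincide (the reduced basis is unique for a fixed ordering).
Buchberger on the first generating set:
f_1 = -1/5xy - 5/3x - 1/3y^2 + 3y, LT = xy.
f_2 = xy - 6x - 4y^2 + 5y, LT = xy.

S(f_1,f_2): lcm = xy. S = 43/3x + 17/3y^2 - 20y.
  leading term x: no divisor's leading term divides it; move 43/3x to the remainder.
  leading term y^2: no divisor's leading term divides it; move 17/3y^2 to the remainder.
  leading term y: no divisor's leading term divides it; move -20y to the remainder.
  remainder 43/3x + 17/3y^2 - 20y ≠ 0; add g_3 = 43/3x + 17/3y^2 - 20y to the basis.

S(f_1,g_3): lcm = xy. S = 25/3x - 17/43y^3 + 395/129y^2 - 15y.
  leading term x: subtract (25/43)·g_3 from 25/3x - 17/43y^3 + 395/129y^2 - 15y → -17/43y^3 - 10/43y^2 - 145/43y
  leading term y^3: no divisor's leading term divides it; move -17/43y^3 to the remainder.
  leading term y^2: no divisor's leading term divides it; move -10/43y^2 to the remainder.
  leading term y: no divisor's leading term divides it; move -145/43y to the remainder.
  remainder -17/43y^3 - 10/43y^2 - 145/43y ≠ 0; add g_4 = -17/43y^3 - 10/43y^2 - 145/43y to the basis.

The other S-polynomials (S(f_2,g_3), S(f_1,g_4), S(f_2,g_4), S(g_3,g_4)) all reduce to 0 modulo the current basis, so we have a Gröbner basis.
Inter-reduce: drop elements whose leading term is divisible by another's, tail-reduce, and make monic.
Reduced Gröbner basis: {x + 17/43y^2 - 60/43y, y^3 + 10/17y^2 + 145/17y}.

Buchberger on the second generating set:
h_1 = 7xy - 42x - 28y^2 + 35y, LT = xy.
h_2 = 31/5xy - 20x - 18y^2 + 7y, LT = xy.

S(h_1,h_2): lcm = xy. S = -86/31x - 34/31y^2 + 120/31y.
  leading term x: no divisor's leading term divides it; move -86/31x to the remainder.
  leading term y^2: no divisor's leading term divides it; move -34/31y^2 to the remainder.
  leading term y: no divisor's leading term divides it; move 120/31y to the remainder.
  remainder -86/31x - 34/31y^2 + 120/31y ≠ 0; add k_3 = -86/31x - 34/31y^2 + 120/31y to the basis.

S(h_1,k_3): lcm = xy. S = -6x - 17/43y^3 - 112/43y^2 + 5y.
  leading term x: subtract (93/43)·k_3 from -6x - 17/43y^3 - 112/43y^2 + 5y → -17/43y^3 - 10/43y^2 - 145/43y
  leading term y^3: no divisor's leading term divides it; move -17/43y^3 to the remainder.
  leading term y^2: no divisor's leading term divides it; move -10/43y^2 to the remainder.
  leading term y: no divisor's leading term divides it; move -145/43y to the remainder.
  remainder -17/43y^3 - 10/43y^2 - 145/43y ≠ 0; add k_4 = -17/43y^3 - 10/43y^2 - 145/43y to the basis.

The other S-polynomials (S(h_2,k_3), S(h_1,k_4), S(h_2,k_4), S(k_3,k_4)) all reduce to 0 modulo the current basis, so we have a Gröbner basis.
Inter-reduce: drop elements whose leading term is divisible by another's, tail-reduce, and make monic.
Reduced Gröbner basis: {x + 17/43y^2 - 60/43y, y^3 + 10/17y^2 + 145/17y}.

Same reduced basis, so the two generating sets span the same ideal.

Yes, the ideals are equal.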